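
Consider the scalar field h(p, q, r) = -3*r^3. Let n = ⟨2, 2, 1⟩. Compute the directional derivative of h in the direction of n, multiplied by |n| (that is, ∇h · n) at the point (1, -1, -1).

-9

∂h/∂p = 0
∂h/∂q = 0
∂h/∂r = -9*r^2
∇h at (1, -1, -1) = (0, 0, -9)
∇h · n = (0)(2) + (0)(2) + (-9)(1) = -9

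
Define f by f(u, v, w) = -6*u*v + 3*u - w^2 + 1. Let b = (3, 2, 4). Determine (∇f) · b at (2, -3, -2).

55

∂f/∂u = -6*v + 3
∂f/∂v = -6*u
∂f/∂w = -2*w
∇f at (2, -3, -2) = (21, -12, 4)
∇f · b = (21)(3) + (-12)(2) + (4)(4) = 55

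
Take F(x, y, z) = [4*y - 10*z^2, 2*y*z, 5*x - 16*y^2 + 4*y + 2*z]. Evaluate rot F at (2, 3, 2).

(-98, -45, -4)

(∇×F)₁ = ∂F₃/∂y − ∂F₂/∂z = -34*y + 4
(∇×F)₂ = ∂F₁/∂z − ∂F₃/∂x = -20*z - 5
(∇×F)₃ = ∂F₂/∂x − ∂F₁/∂y = -4
∇×F = (-34*y + 4, -20*z - 5, -4)
At (2, 3, 2): (-98, -45, -4).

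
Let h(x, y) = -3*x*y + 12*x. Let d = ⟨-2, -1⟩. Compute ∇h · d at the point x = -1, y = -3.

-45

∂h/∂x = -3*y + 12
∂h/∂y = -3*x
∇h at (-1, -3) = (21, 3)
∇h · d = (21)(-2) + (3)(-1) = -45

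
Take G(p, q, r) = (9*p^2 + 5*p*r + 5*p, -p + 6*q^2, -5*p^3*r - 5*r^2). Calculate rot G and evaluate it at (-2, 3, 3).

(0, 170, -1)

(∇×G)₁ = ∂G₃/∂q − ∂G₂/∂r = 0
(∇×G)₂ = ∂G₁/∂r − ∂G₃/∂p = 15*p^2*r + 5*p
(∇×G)₃ = ∂G₂/∂p − ∂G₁/∂q = -1
∇×G = (0, 15*p^2*r + 5*p, -1)
At (-2, 3, 3): (0, 170, -1).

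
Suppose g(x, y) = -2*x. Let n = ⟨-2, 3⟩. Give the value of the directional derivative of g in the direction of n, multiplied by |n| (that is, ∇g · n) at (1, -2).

4

∂g/∂x = -2
∂g/∂y = 0
∇g at (1, -2) = (-2, 0)
∇g · n = (-2)(-2) + (0)(3) = 4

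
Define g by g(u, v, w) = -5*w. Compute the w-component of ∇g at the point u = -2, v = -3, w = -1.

(∇g)_3 = ∂g/∂w = -5
At (-2, -3, -1): -5.

-5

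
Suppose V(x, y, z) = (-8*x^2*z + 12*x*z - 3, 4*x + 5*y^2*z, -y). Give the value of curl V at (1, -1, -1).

(-6, 4, 4)

(∇×V)₁ = ∂V₃/∂y − ∂V₂/∂z = -5*y^2 - 1
(∇×V)₂ = ∂V₁/∂z − ∂V₃/∂x = -8*x^2 + 12*x
(∇×V)₃ = ∂V₂/∂x − ∂V₁/∂y = 4
∇×V = (-5*y^2 - 1, -8*x^2 + 12*x, 4)
At (1, -1, -1): (-6, 4, 4).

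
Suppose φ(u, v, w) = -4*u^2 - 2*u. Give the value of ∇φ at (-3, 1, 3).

(22, 0, 0)

∂φ/∂u = -8*u - 2
∂φ/∂v = 0
∂φ/∂w = 0
∇φ = (-8*u - 2, 0, 0)
At (-3, 1, 3): (22, 0, 0).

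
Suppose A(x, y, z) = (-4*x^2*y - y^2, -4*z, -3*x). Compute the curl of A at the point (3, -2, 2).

(∇×A)₁ = ∂A₃/∂y − ∂A₂/∂z = 4
(∇×A)₂ = ∂A₁/∂z − ∂A₃/∂x = 3
(∇×A)₃ = ∂A₂/∂x − ∂A₁/∂y = 4*x^2 + 2*y
∇×A = (4, 3, 4*x^2 + 2*y)
At (3, -2, 2): (4, 3, 32).

(4, 3, 32)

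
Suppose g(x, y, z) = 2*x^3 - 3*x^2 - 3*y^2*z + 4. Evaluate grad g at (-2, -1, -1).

∂g/∂x = 6*x^2 - 6*x
∂g/∂y = -6*y*z
∂g/∂z = -3*y^2
∇g = (6*x^2 - 6*x, -6*y*z, -3*y^2)
At (-2, -1, -1): (36, -6, -3).

(36, -6, -3)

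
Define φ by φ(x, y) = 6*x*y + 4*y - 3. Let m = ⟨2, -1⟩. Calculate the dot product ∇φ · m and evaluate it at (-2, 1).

∂φ/∂x = 6*y
∂φ/∂y = 6*x + 4
∇φ at (-2, 1) = (6, -8)
∇φ · m = (6)(2) + (-8)(-1) = 20

20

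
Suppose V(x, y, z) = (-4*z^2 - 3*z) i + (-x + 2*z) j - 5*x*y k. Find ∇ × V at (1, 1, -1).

(∇×V)₁ = ∂V₃/∂y − ∂V₂/∂z = -5*x - 2
(∇×V)₂ = ∂V₁/∂z − ∂V₃/∂x = 5*y - 8*z - 3
(∇×V)₃ = ∂V₂/∂x − ∂V₁/∂y = -1
∇×V = (-5*x - 2, 5*y - 8*z - 3, -1)
At (1, 1, -1): (-7, 10, -1).

(-7, 10, -1)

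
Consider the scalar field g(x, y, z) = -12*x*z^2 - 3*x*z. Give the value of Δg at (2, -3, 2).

-48

∂²g/∂x² = 0
∂²g/∂y² = 0
∂²g/∂z² = -24*x
∇²g = -24*x
At (2, -3, 2): -48.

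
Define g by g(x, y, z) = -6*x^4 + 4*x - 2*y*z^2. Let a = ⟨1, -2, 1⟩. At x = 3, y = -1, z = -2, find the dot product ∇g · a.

-636

∂g/∂x = -24*x^3 + 4
∂g/∂y = -2*z^2
∂g/∂z = -4*y*z
∇g at (3, -1, -2) = (-644, -8, -8)
∇g · a = (-644)(1) + (-8)(-2) + (-8)(1) = -636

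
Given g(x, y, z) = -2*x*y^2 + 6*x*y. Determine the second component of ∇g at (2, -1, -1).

20

(∇g)_2 = ∂g/∂y = -4*x*y + 6*x
At (2, -1, -1): 20.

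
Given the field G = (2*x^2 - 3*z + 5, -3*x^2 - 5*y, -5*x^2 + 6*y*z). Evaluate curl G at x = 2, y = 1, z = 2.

(∇×G)₁ = ∂G₃/∂y − ∂G₂/∂z = 6*z
(∇×G)₂ = ∂G₁/∂z − ∂G₃/∂x = 10*x - 3
(∇×G)₃ = ∂G₂/∂x − ∂G₁/∂y = -6*x
∇×G = (6*z, 10*x - 3, -6*x)
At (2, 1, 2): (12, 17, -12).

(12, 17, -12)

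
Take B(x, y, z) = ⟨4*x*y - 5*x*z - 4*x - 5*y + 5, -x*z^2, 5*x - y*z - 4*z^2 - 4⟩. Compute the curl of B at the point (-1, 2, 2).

(∇×B)₁ = ∂B₃/∂y − ∂B₂/∂z = 2*x*z - z
(∇×B)₂ = ∂B₁/∂z − ∂B₃/∂x = -5*x - 5
(∇×B)₃ = ∂B₂/∂x − ∂B₁/∂y = -4*x - z^2 + 5
∇×B = (2*x*z - z, -5*x - 5, -4*x - z^2 + 5)
At (-1, 2, 2): (-6, 0, 5).

(-6, 0, 5)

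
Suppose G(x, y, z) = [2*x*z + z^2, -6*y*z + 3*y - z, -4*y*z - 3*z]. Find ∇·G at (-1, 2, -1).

-4

∂G₁/∂x = 2*z
∂G₂/∂y = -6*z + 3
∂G₃/∂z = -4*y - 3
∇·G = -4*y - 4*z
At (-1, 2, -1): -4.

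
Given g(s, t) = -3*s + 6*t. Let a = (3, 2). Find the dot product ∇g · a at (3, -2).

3

∂g/∂s = -3
∂g/∂t = 6
∇g at (3, -2) = (-3, 6)
∇g · a = (-3)(3) + (6)(2) = 3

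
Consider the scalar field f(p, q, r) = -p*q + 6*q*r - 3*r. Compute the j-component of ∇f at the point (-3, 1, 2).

15

(∇f)_2 = ∂f/∂q = -p + 6*r
At (-3, 1, 2): 15.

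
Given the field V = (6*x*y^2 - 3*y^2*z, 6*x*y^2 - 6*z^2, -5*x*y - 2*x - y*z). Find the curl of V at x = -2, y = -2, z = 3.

(∇×V)₁ = ∂V₃/∂y − ∂V₂/∂z = -5*x + 11*z
(∇×V)₂ = ∂V₁/∂z − ∂V₃/∂x = -3*y^2 + 5*y + 2
(∇×V)₃ = ∂V₂/∂x − ∂V₁/∂y = -12*x*y + 6*y^2 + 6*y*z
∇×V = (-5*x + 11*z, -3*y^2 + 5*y + 2, -12*x*y + 6*y^2 + 6*y*z)
At (-2, -2, 3): (43, -20, -60).

(43, -20, -60)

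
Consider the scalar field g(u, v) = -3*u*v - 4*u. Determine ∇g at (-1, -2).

(2, 3)

∂g/∂u = -3*v - 4
∂g/∂v = -3*u
∇g = (-3*v - 4, -3*u)
At (-1, -2): (2, 3).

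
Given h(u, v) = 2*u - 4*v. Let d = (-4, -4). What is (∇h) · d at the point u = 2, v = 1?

8

∂h/∂u = 2
∂h/∂v = -4
∇h at (2, 1) = (2, -4)
∇h · d = (2)(-4) + (-4)(-4) = 8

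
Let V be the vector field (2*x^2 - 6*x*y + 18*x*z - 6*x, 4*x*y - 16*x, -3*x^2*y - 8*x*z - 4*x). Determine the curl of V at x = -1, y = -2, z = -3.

(∇×V)₁ = ∂V₃/∂y − ∂V₂/∂z = -3*x^2
(∇×V)₂ = ∂V₁/∂z − ∂V₃/∂x = 6*x*y + 18*x + 8*z + 4
(∇×V)₃ = ∂V₂/∂x − ∂V₁/∂y = 6*x + 4*y - 16
∇×V = (-3*x^2, 6*x*y + 18*x + 8*z + 4, 6*x + 4*y - 16)
At (-1, -2, -3): (-3, -26, -30).

(-3, -26, -30)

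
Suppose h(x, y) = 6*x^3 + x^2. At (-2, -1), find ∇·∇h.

∂²h/∂x² = 2*(18*x + 1)
∂²h/∂y² = 0
∇²h = 36*x + 2
At (-2, -1): -70.

-70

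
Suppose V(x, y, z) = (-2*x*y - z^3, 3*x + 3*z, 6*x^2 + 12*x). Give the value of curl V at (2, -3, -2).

(∇×V)₁ = ∂V₃/∂y − ∂V₂/∂z = -3
(∇×V)₂ = ∂V₁/∂z − ∂V₃/∂x = -12*x - 3*z^2 - 12
(∇×V)₃ = ∂V₂/∂x − ∂V₁/∂y = 2*x + 3
∇×V = (-3, -12*x - 3*z^2 - 12, 2*x + 3)
At (2, -3, -2): (-3, -48, 7).

(-3, -48, 7)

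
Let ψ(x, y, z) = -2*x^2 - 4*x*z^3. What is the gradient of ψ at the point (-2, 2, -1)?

(12, 0, 24)

∂ψ/∂x = -4*x - 4*z^3
∂ψ/∂y = 0
∂ψ/∂z = -12*x*z^2
∇ψ = (-4*x - 4*z^3, 0, -12*x*z^2)
At (-2, 2, -1): (12, 0, 24).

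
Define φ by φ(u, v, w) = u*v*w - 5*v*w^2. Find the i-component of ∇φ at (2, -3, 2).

-6

(∇φ)_1 = ∂φ/∂u = v*w
At (2, -3, 2): -6.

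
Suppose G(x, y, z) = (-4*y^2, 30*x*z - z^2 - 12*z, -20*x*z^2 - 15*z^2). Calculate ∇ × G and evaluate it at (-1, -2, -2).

(38, 80, -76)

(∇×G)₁ = ∂G₃/∂y − ∂G₂/∂z = -30*x + 2*z + 12
(∇×G)₂ = ∂G₁/∂z − ∂G₃/∂x = 20*z^2
(∇×G)₃ = ∂G₂/∂x − ∂G₁/∂y = 8*y + 30*z
∇×G = (-30*x + 2*z + 12, 20*z^2, 8*y + 30*z)
At (-1, -2, -2): (38, 80, -76).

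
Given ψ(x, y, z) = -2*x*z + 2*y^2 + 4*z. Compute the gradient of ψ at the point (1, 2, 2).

(-4, 8, 2)

∂ψ/∂x = -2*z
∂ψ/∂y = 4*y
∂ψ/∂z = -2*x + 4
∇ψ = (-2*z, 4*y, -2*x + 4)
At (1, 2, 2): (-4, 8, 2).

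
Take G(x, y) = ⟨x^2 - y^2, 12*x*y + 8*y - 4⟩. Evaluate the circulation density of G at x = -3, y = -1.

∂G₂/∂x = 12*y
∂G₁/∂y = -2*y
Scalar curl = 14*y
At (-3, -1): -14.

-14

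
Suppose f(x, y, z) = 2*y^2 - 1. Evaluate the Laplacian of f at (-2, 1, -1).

4

∂²f/∂x² = 0
∂²f/∂y² = 4
∂²f/∂z² = 0
∇²f = 4
At (-2, 1, -1): 4.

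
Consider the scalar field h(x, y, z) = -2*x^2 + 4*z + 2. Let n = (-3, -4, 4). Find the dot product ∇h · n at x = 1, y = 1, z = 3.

∂h/∂x = -4*x
∂h/∂y = 0
∂h/∂z = 4
∇h at (1, 1, 3) = (-4, 0, 4)
∇h · n = (-4)(-3) + (0)(-4) + (4)(4) = 28

28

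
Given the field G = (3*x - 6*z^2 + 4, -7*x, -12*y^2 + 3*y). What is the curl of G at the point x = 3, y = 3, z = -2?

(∇×G)₁ = ∂G₃/∂y − ∂G₂/∂z = -24*y + 3
(∇×G)₂ = ∂G₁/∂z − ∂G₃/∂x = -12*z
(∇×G)₃ = ∂G₂/∂x − ∂G₁/∂y = -7
∇×G = (-24*y + 3, -12*z, -7)
At (3, 3, -2): (-69, 24, -7).

(-69, 24, -7)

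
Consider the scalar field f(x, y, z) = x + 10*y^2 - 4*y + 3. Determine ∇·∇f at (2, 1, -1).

∂²f/∂x² = 0
∂²f/∂y² = 20
∂²f/∂z² = 0
∇²f = 20
At (2, 1, -1): 20.

20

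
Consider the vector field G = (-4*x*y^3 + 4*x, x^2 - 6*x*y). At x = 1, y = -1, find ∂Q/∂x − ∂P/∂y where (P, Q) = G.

20

∂G₂/∂x = 2*x - 6*y
∂G₁/∂y = -12*x*y^2
Scalar curl = 12*x*y^2 + 2*x - 6*y
At (1, -1): 20.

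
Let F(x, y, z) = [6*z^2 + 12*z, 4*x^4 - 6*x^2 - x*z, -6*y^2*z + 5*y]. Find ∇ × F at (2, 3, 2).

(-65, 36, 102)

(∇×F)₁ = ∂F₃/∂y − ∂F₂/∂z = x - 12*y*z + 5
(∇×F)₂ = ∂F₁/∂z − ∂F₃/∂x = 12*z + 12
(∇×F)₃ = ∂F₂/∂x − ∂F₁/∂y = 16*x^3 - 12*x - z
∇×F = (x - 12*y*z + 5, 12*z + 12, 16*x^3 - 12*x - z)
At (2, 3, 2): (-65, 36, 102).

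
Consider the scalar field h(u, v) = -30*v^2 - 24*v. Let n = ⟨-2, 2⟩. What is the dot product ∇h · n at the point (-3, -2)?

192

∂h/∂u = 0
∂h/∂v = -60*v - 24
∇h at (-3, -2) = (0, 96)
∇h · n = (0)(-2) + (96)(2) = 192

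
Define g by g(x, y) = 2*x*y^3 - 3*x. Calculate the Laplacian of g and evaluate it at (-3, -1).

∂²g/∂x² = 0
∂²g/∂y² = 12*x*y
∇²g = 12*x*y
At (-3, -1): 36.

36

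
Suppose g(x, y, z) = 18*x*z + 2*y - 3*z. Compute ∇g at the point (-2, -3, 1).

(18, 2, -39)

∂g/∂x = 18*z
∂g/∂y = 2
∂g/∂z = 18*x - 3
∇g = (18*z, 2, 18*x - 3)
At (-2, -3, 1): (18, 2, -39).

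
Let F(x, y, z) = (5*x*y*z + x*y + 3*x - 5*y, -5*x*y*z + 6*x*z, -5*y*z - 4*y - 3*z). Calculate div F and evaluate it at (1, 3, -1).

-22

∂F₁/∂x = 5*y*z + y + 3
∂F₂/∂y = -5*x*z
∂F₃/∂z = -5*y - 3
∇·F = -5*x*z + 5*y*z - 4*y
At (1, 3, -1): -22.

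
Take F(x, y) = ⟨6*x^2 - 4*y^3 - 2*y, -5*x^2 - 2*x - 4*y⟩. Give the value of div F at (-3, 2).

∂F₁/∂x = 12*x
∂F₂/∂y = -4
∇·F = 12*x - 4
At (-3, 2): -40.

-40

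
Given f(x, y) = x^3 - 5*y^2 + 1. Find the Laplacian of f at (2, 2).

∂²f/∂x² = 6*x
∂²f/∂y² = -10
∇²f = 6*x - 10
At (2, 2): 2.

2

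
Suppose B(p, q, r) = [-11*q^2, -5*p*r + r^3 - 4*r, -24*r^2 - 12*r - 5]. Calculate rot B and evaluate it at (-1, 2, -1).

(-4, 0, 49)

(∇×B)₁ = ∂B₃/∂q − ∂B₂/∂r = 5*p - 3*r^2 + 4
(∇×B)₂ = ∂B₁/∂r − ∂B₃/∂p = 0
(∇×B)₃ = ∂B₂/∂p − ∂B₁/∂q = 22*q - 5*r
∇×B = (5*p - 3*r^2 + 4, 0, 22*q - 5*r)
At (-1, 2, -1): (-4, 0, 49).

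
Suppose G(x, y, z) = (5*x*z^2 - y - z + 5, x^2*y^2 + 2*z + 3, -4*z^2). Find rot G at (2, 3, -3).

(∇×G)₁ = ∂G₃/∂y − ∂G₂/∂z = -2
(∇×G)₂ = ∂G₁/∂z − ∂G₃/∂x = 10*x*z - 1
(∇×G)₃ = ∂G₂/∂x − ∂G₁/∂y = 2*x*y^2 + 1
∇×G = (-2, 10*x*z - 1, 2*x*y^2 + 1)
At (2, 3, -3): (-2, -61, 37).

(-2, -61, 37)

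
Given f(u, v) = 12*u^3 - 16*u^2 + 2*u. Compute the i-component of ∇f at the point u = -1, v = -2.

70

(∇f)_1 = ∂f/∂u = 36*u^2 - 32*u + 2
At (-1, -2): 70.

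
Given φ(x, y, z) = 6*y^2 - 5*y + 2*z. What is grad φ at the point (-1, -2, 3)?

∂φ/∂x = 0
∂φ/∂y = 12*y - 5
∂φ/∂z = 2
∇φ = (0, 12*y - 5, 2)
At (-1, -2, 3): (0, -29, 2).

(0, -29, 2)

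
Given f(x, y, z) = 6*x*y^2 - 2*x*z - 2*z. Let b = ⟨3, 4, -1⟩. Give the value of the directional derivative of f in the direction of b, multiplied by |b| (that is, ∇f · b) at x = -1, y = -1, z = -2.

78

∂f/∂x = 6*y^2 - 2*z
∂f/∂y = 12*x*y
∂f/∂z = -2*x - 2
∇f at (-1, -1, -2) = (10, 12, 0)
∇f · b = (10)(3) + (12)(4) + (0)(-1) = 78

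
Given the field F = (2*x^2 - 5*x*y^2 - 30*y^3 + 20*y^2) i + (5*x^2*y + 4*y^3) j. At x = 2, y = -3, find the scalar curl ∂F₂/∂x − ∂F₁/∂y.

810

∂F₂/∂x = 10*x*y
∂F₁/∂y = -10*x*y - 90*y^2 + 40*y
Scalar curl = 20*x*y + 90*y^2 - 40*y
At (2, -3): 810.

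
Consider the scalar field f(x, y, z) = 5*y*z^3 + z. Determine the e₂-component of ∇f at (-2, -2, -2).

-40

(∇f)_2 = ∂f/∂y = 5*z^3
At (-2, -2, -2): -40.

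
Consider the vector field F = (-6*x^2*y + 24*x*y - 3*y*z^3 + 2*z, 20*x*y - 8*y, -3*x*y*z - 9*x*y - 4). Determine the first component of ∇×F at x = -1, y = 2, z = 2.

(∇×F)_1 = ∂F₃/∂y − ∂F₂/∂z
= -3*x*z - 9*x − (0)
= -3*x*z - 9*x
At (-1, 2, 2): 15.

15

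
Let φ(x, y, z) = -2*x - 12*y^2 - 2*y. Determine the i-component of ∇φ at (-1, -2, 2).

-2

(∇φ)_1 = ∂φ/∂x = -2
At (-1, -2, 2): -2.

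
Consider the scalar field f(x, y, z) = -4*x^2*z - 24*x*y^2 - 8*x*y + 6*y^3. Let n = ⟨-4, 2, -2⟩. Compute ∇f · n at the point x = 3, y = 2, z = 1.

∂f/∂x = -8*x*z - 24*y^2 - 8*y
∂f/∂y = -48*x*y - 8*x + 18*y^2
∂f/∂z = -4*x^2
∇f at (3, 2, 1) = (-136, -240, -36)
∇f · n = (-136)(-4) + (-240)(2) + (-36)(-2) = 136

136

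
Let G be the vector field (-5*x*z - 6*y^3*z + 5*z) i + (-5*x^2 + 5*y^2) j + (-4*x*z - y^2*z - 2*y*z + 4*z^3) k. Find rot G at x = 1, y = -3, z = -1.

(-4, 158, -172)

(∇×G)₁ = ∂G₃/∂y − ∂G₂/∂z = -2*y*z - 2*z
(∇×G)₂ = ∂G₁/∂z − ∂G₃/∂x = -5*x - 6*y^3 + 4*z + 5
(∇×G)₃ = ∂G₂/∂x − ∂G₁/∂y = -10*x + 18*y^2*z
∇×G = (-2*y*z - 2*z, -5*x - 6*y^3 + 4*z + 5, -10*x + 18*y^2*z)
At (1, -3, -1): (-4, 158, -172).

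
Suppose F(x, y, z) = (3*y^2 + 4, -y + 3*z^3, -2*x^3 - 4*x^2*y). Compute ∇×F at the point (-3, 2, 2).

(∇×F)₁ = ∂F₃/∂y − ∂F₂/∂z = -4*x^2 - 9*z^2
(∇×F)₂ = ∂F₁/∂z − ∂F₃/∂x = 6*x^2 + 8*x*y
(∇×F)₃ = ∂F₂/∂x − ∂F₁/∂y = -6*y
∇×F = (-4*x^2 - 9*z^2, 6*x^2 + 8*x*y, -6*y)
At (-3, 2, 2): (-72, 6, -12).

(-72, 6, -12)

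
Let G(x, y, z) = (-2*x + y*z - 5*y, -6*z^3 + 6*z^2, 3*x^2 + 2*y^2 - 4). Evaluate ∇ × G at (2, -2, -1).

(∇×G)₁ = ∂G₃/∂y − ∂G₂/∂z = 4*y + 18*z^2 - 12*z
(∇×G)₂ = ∂G₁/∂z − ∂G₃/∂x = -6*x + y
(∇×G)₃ = ∂G₂/∂x − ∂G₁/∂y = -z + 5
∇×G = (4*y + 18*z^2 - 12*z, -6*x + y, -z + 5)
At (2, -2, -1): (22, -14, 6).

(22, -14, 6)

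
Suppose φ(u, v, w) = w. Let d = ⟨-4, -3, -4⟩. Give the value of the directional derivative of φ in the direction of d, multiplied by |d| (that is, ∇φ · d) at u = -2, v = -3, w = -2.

-4

∂φ/∂u = 0
∂φ/∂v = 0
∂φ/∂w = 1
∇φ at (-2, -3, -2) = (0, 0, 1)
∇φ · d = (0)(-4) + (0)(-3) + (1)(-4) = -4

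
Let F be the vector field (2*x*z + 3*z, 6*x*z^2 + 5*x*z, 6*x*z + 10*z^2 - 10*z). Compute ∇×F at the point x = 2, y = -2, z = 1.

(∇×F)₁ = ∂F₃/∂y − ∂F₂/∂z = -12*x*z - 5*x
(∇×F)₂ = ∂F₁/∂z − ∂F₃/∂x = 2*x - 6*z + 3
(∇×F)₃ = ∂F₂/∂x − ∂F₁/∂y = 6*z^2 + 5*z
∇×F = (-12*x*z - 5*x, 2*x - 6*z + 3, 6*z^2 + 5*z)
At (2, -2, 1): (-34, 1, 11).

(-34, 1, 11)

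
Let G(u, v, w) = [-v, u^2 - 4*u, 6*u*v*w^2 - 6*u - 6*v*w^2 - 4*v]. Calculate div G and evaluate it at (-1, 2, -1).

∂G₁/∂u = 0
∂G₂/∂v = 0
∂G₃/∂w = 12*u*v*w - 12*v*w
∇·G = 12*u*v*w - 12*v*w
At (-1, 2, -1): 48.

48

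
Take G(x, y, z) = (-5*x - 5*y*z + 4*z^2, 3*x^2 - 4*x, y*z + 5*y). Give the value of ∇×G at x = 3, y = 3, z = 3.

(∇×G)₁ = ∂G₃/∂y − ∂G₂/∂z = z + 5
(∇×G)₂ = ∂G₁/∂z − ∂G₃/∂x = -5*y + 8*z
(∇×G)₃ = ∂G₂/∂x − ∂G₁/∂y = 6*x + 5*z - 4
∇×G = (z + 5, -5*y + 8*z, 6*x + 5*z - 4)
At (3, 3, 3): (8, 9, 29).

(8, 9, 29)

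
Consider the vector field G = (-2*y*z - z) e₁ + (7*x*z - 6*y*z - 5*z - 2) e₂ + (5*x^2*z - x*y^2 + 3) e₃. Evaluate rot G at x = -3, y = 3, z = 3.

(∇×G)₁ = ∂G₃/∂y − ∂G₂/∂z = -2*x*y - 7*x + 6*y + 5
(∇×G)₂ = ∂G₁/∂z − ∂G₃/∂x = -10*x*z + y^2 - 2*y - 1
(∇×G)₃ = ∂G₂/∂x − ∂G₁/∂y = 9*z
∇×G = (-2*x*y - 7*x + 6*y + 5, -10*x*z + y^2 - 2*y - 1, 9*z)
At (-3, 3, 3): (62, 92, 27).

(62, 92, 27)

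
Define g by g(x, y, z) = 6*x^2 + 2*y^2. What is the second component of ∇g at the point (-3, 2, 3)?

(∇g)_2 = ∂g/∂y = 4*y
At (-3, 2, 3): 8.

8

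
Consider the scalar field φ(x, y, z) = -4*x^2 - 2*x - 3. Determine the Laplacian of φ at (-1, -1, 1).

∂²φ/∂x² = -8
∂²φ/∂y² = 0
∂²φ/∂z² = 0
∇²φ = -8
At (-1, -1, 1): -8.

-8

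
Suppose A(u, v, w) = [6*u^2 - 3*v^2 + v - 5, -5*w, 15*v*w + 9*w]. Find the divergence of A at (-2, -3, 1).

-60

∂A₁/∂u = 12*u
∂A₂/∂v = 0
∂A₃/∂w = 15*v + 9
∇·A = 12*u + 15*v + 9
At (-2, -3, 1): -60.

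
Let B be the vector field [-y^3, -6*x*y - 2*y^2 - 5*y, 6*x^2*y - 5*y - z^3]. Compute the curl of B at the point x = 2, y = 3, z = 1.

(∇×B)₁ = ∂B₃/∂y − ∂B₂/∂z = 6*x^2 - 5
(∇×B)₂ = ∂B₁/∂z − ∂B₃/∂x = -12*x*y
(∇×B)₃ = ∂B₂/∂x − ∂B₁/∂y = 3*y^2 - 6*y
∇×B = (6*x^2 - 5, -12*x*y, 3*y^2 - 6*y)
At (2, 3, 1): (19, -72, 9).

(19, -72, 9)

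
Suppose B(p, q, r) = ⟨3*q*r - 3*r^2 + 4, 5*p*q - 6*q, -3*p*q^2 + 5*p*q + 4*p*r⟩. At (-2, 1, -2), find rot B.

(∇×B)₁ = ∂B₃/∂q − ∂B₂/∂r = -6*p*q + 5*p
(∇×B)₂ = ∂B₁/∂r − ∂B₃/∂p = 3*q^2 - 2*q - 10*r
(∇×B)₃ = ∂B₂/∂p − ∂B₁/∂q = 5*q - 3*r
∇×B = (-6*p*q + 5*p, 3*q^2 - 2*q - 10*r, 5*q - 3*r)
At (-2, 1, -2): (2, 21, 11).

(2, 21, 11)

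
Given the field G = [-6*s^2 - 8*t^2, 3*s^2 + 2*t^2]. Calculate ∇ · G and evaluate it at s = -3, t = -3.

24

∂G₁/∂s = -12*s
∂G₂/∂t = 4*t
∇·G = -12*s + 4*t
At (-3, -3): 24.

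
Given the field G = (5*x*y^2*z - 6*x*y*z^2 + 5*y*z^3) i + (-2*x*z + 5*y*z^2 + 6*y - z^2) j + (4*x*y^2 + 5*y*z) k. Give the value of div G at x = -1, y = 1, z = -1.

∂G₁/∂x = 5*y^2*z - 6*y*z^2
∂G₂/∂y = 5*z^2 + 6
∂G₃/∂z = 5*y
∇·G = 5*y^2*z - 6*y*z^2 + 5*y + 5*z^2 + 6
At (-1, 1, -1): 5.

5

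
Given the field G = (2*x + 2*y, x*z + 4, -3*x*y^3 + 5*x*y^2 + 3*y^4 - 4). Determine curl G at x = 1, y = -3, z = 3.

(-436, -126, 1)

(∇×G)₁ = ∂G₃/∂y − ∂G₂/∂z = -9*x*y^2 + 10*x*y - x + 12*y^3
(∇×G)₂ = ∂G₁/∂z − ∂G₃/∂x = 3*y^3 - 5*y^2
(∇×G)₃ = ∂G₂/∂x − ∂G₁/∂y = z - 2
∇×G = (-9*x*y^2 + 10*x*y - x + 12*y^3, 3*y^3 - 5*y^2, z - 2)
At (1, -3, 3): (-436, -126, 1).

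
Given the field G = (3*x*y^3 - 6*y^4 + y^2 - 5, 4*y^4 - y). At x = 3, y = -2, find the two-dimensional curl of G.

-296

∂G₂/∂x = 0
∂G₁/∂y = 9*x*y^2 - 24*y^3 + 2*y
Scalar curl = -9*x*y^2 + 24*y^3 - 2*y
At (3, -2): -296.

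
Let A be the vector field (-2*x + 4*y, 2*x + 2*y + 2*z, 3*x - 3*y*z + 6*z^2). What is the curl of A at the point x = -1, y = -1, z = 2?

(-8, -3, -2)

(∇×A)₁ = ∂A₃/∂y − ∂A₂/∂z = -3*z - 2
(∇×A)₂ = ∂A₁/∂z − ∂A₃/∂x = -3
(∇×A)₃ = ∂A₂/∂x − ∂A₁/∂y = -2
∇×A = (-3*z - 2, -3, -2)
At (-1, -1, 2): (-8, -3, -2).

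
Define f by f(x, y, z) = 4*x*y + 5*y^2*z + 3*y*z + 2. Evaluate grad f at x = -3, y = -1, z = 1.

∂f/∂x = 4*y
∂f/∂y = 4*x + 10*y*z + 3*z
∂f/∂z = 5*y^2 + 3*y
∇f = (4*y, 4*x + 10*y*z + 3*z, 5*y^2 + 3*y)
At (-3, -1, 1): (-4, -19, 2).

(-4, -19, 2)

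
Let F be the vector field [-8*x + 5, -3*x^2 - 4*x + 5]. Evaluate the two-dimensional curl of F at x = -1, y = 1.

∂F₂/∂x = -6*x - 4
∂F₁/∂y = 0
Scalar curl = -6*x - 4
At (-1, 1): 2.

2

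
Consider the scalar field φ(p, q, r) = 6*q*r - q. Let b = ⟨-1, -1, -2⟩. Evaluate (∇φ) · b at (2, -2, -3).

∂φ/∂p = 0
∂φ/∂q = 6*r - 1
∂φ/∂r = 6*q
∇φ at (2, -2, -3) = (0, -19, -12)
∇φ · b = (0)(-1) + (-19)(-1) + (-12)(-2) = 43

43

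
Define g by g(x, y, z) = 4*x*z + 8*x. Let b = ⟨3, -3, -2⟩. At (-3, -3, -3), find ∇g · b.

12

∂g/∂x = 4*z + 8
∂g/∂y = 0
∂g/∂z = 4*x
∇g at (-3, -3, -3) = (-4, 0, -12)
∇g · b = (-4)(3) + (0)(-3) + (-12)(-2) = 12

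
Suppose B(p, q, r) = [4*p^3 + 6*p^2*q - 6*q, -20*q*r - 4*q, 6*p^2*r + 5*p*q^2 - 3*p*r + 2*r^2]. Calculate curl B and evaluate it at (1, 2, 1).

(60, -29, 0)

(∇×B)₁ = ∂B₃/∂q − ∂B₂/∂r = 10*p*q + 20*q
(∇×B)₂ = ∂B₁/∂r − ∂B₃/∂p = -12*p*r - 5*q^2 + 3*r
(∇×B)₃ = ∂B₂/∂p − ∂B₁/∂q = -6*p^2 + 6
∇×B = (10*p*q + 20*q, -12*p*r - 5*q^2 + 3*r, -6*p^2 + 6)
At (1, 2, 1): (60, -29, 0).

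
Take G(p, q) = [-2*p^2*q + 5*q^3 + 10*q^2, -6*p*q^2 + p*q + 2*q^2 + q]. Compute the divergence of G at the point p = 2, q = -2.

∂G₁/∂p = -4*p*q
∂G₂/∂q = -12*p*q + p + 4*q + 1
∇·G = -16*p*q + p + 4*q + 1
At (2, -2): 59.

59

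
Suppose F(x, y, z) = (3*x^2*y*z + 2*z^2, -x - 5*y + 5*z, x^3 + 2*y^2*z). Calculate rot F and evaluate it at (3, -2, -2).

(11, -89, 53)

(∇×F)₁ = ∂F₃/∂y − ∂F₂/∂z = 4*y*z - 5
(∇×F)₂ = ∂F₁/∂z − ∂F₃/∂x = 3*x^2*y - 3*x^2 + 4*z
(∇×F)₃ = ∂F₂/∂x − ∂F₁/∂y = -3*x^2*z - 1
∇×F = (4*y*z - 5, 3*x^2*y - 3*x^2 + 4*z, -3*x^2*z - 1)
At (3, -2, -2): (11, -89, 53).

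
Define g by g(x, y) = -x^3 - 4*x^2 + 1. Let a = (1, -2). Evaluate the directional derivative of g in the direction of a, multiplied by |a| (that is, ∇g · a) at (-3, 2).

-3

∂g/∂x = -3*x^2 - 8*x
∂g/∂y = 0
∇g at (-3, 2) = (-3, 0)
∇g · a = (-3)(1) + (0)(-2) = -3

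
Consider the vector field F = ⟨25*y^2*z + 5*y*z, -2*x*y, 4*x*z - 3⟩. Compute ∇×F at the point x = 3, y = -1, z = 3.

(0, 8, 137)

(∇×F)₁ = ∂F₃/∂y − ∂F₂/∂z = 0
(∇×F)₂ = ∂F₁/∂z − ∂F₃/∂x = 25*y^2 + 5*y - 4*z
(∇×F)₃ = ∂F₂/∂x − ∂F₁/∂y = -50*y*z - 2*y - 5*z
∇×F = (0, 25*y^2 + 5*y - 4*z, -50*y*z - 2*y - 5*z)
At (3, -1, 3): (0, 8, 137).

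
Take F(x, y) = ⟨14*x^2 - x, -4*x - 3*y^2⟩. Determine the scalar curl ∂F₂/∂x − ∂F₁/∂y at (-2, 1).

-4

∂F₂/∂x = -4
∂F₁/∂y = 0
Scalar curl = -4
At (-2, 1): -4.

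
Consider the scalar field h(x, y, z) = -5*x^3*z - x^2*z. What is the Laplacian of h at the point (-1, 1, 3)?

∂²h/∂x² = -2*z*(15*x + 1)
∂²h/∂y² = 0
∂²h/∂z² = 0
∇²h = -30*x*z - 2*z
At (-1, 1, 3): 84.

84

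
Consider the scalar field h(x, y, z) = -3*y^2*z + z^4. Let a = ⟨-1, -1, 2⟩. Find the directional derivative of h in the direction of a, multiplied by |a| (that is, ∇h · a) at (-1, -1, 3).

∂h/∂x = 0
∂h/∂y = -6*y*z
∂h/∂z = -3*y^2 + 4*z^3
∇h at (-1, -1, 3) = (0, 18, 105)
∇h · a = (0)(-1) + (18)(-1) + (105)(2) = 192

192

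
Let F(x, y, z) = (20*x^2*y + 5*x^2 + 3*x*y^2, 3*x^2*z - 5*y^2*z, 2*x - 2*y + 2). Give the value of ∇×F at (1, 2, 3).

(∇×F)₁ = ∂F₃/∂y − ∂F₂/∂z = -3*x^2 + 5*y^2 - 2
(∇×F)₂ = ∂F₁/∂z − ∂F₃/∂x = -2
(∇×F)₃ = ∂F₂/∂x − ∂F₁/∂y = -20*x^2 - 6*x*y + 6*x*z
∇×F = (-3*x^2 + 5*y^2 - 2, -2, -20*x^2 - 6*x*y + 6*x*z)
At (1, 2, 3): (15, -2, -14).

(15, -2, -14)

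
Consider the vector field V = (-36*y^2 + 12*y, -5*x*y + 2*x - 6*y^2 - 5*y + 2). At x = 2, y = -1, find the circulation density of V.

∂V₂/∂x = -5*y + 2
∂V₁/∂y = -72*y + 12
Scalar curl = 67*y - 10
At (2, -1): -77.

-77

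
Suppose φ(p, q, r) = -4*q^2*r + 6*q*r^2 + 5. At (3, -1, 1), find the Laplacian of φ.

-20

∂²φ/∂p² = 0
∂²φ/∂q² = -8*r
∂²φ/∂r² = 12*q
∇²φ = 12*q - 8*r
At (3, -1, 1): -20.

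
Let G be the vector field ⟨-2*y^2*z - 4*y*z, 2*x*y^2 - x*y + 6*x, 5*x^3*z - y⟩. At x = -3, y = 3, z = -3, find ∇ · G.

∂G₁/∂x = 0
∂G₂/∂y = 4*x*y - x
∂G₃/∂z = 5*x^3
∇·G = 5*x^3 + 4*x*y - x
At (-3, 3, -3): -168.

-168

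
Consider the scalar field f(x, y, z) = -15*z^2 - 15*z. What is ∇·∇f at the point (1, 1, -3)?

-30

∂²f/∂x² = 0
∂²f/∂y² = 0
∂²f/∂z² = -30
∇²f = -30
At (1, 1, -3): -30.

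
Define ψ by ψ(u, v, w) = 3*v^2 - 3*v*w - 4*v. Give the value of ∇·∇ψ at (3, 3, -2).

6

∂²ψ/∂u² = 0
∂²ψ/∂v² = 6
∂²ψ/∂w² = 0
∇²ψ = 6
At (3, 3, -2): 6.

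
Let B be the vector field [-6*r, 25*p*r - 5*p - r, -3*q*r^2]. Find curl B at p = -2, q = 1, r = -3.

(∇×B)₁ = ∂B₃/∂q − ∂B₂/∂r = -25*p - 3*r^2 + 1
(∇×B)₂ = ∂B₁/∂r − ∂B₃/∂p = -6
(∇×B)₃ = ∂B₂/∂p − ∂B₁/∂q = 25*r - 5
∇×B = (-25*p - 3*r^2 + 1, -6, 25*r - 5)
At (-2, 1, -3): (24, -6, -80).

(24, -6, -80)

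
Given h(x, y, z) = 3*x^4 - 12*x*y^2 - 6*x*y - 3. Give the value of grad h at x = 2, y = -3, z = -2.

∂h/∂x = 12*x^3 - 12*y^2 - 6*y
∂h/∂y = -24*x*y - 6*x
∂h/∂z = 0
∇h = (12*x^3 - 12*y^2 - 6*y, -24*x*y - 6*x, 0)
At (2, -3, -2): (6, 132, 0).

(6, 132, 0)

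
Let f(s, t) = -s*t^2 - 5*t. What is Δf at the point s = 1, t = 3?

-2

∂²f/∂s² = 0
∂²f/∂t² = -2*s
∇²f = -2*s
At (1, 3): -2.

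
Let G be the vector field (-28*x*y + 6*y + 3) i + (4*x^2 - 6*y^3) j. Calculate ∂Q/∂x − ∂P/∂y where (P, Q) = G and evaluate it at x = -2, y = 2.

∂G₂/∂x = 8*x
∂G₁/∂y = -28*x + 6
Scalar curl = 36*x - 6
At (-2, 2): -78.

-78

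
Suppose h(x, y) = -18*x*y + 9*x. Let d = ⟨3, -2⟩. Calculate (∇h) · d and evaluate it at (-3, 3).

∂h/∂x = -18*y + 9
∂h/∂y = -18*x
∇h at (-3, 3) = (-45, 54)
∇h · d = (-45)(3) + (54)(-2) = -243

-243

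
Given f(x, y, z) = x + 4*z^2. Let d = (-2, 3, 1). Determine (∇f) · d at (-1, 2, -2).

-18

∂f/∂x = 1
∂f/∂y = 0
∂f/∂z = 8*z
∇f at (-1, 2, -2) = (1, 0, -16)
∇f · d = (1)(-2) + (0)(3) + (-16)(1) = -18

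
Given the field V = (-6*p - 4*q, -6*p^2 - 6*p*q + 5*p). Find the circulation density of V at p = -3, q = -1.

∂V₂/∂p = -12*p - 6*q + 5
∂V₁/∂q = -4
Scalar curl = -12*p - 6*q + 9
At (-3, -1): 51.

51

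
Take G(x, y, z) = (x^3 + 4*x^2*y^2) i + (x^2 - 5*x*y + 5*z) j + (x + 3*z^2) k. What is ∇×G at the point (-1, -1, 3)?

(∇×G)₁ = ∂G₃/∂y − ∂G₂/∂z = -5
(∇×G)₂ = ∂G₁/∂z − ∂G₃/∂x = -1
(∇×G)₃ = ∂G₂/∂x − ∂G₁/∂y = -8*x^2*y + 2*x - 5*y
∇×G = (-5, -1, -8*x^2*y + 2*x - 5*y)
At (-1, -1, 3): (-5, -1, 11).

(-5, -1, 11)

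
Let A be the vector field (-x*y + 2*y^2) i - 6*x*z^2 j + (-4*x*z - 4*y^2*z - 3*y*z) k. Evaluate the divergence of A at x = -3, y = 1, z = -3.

∂A₁/∂x = -y
∂A₂/∂y = 0
∂A₃/∂z = -4*x - 4*y^2 - 3*y
∇·A = -4*x - 4*y^2 - 4*y
At (-3, 1, -3): 4.

4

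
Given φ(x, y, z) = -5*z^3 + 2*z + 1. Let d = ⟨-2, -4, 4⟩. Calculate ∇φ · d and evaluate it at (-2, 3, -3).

-532

∂φ/∂x = 0
∂φ/∂y = 0
∂φ/∂z = -15*z^2 + 2
∇φ at (-2, 3, -3) = (0, 0, -133)
∇φ · d = (0)(-2) + (0)(-4) + (-133)(4) = -532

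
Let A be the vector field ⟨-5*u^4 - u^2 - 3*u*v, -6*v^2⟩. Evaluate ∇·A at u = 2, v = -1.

∂A₁/∂u = -20*u^3 - 2*u - 3*v
∂A₂/∂v = -12*v
∇·A = -20*u^3 - 2*u - 15*v
At (2, -1): -149.

-149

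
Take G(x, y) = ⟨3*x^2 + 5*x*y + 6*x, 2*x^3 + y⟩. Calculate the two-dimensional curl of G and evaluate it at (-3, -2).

69

∂G₂/∂x = 6*x^2
∂G₁/∂y = 5*x
Scalar curl = 6*x^2 - 5*x
At (-3, -2): 69.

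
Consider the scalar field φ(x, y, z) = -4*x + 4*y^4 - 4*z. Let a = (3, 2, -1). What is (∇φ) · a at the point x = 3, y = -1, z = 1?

∂φ/∂x = -4
∂φ/∂y = 16*y^3
∂φ/∂z = -4
∇φ at (3, -1, 1) = (-4, -16, -4)
∇φ · a = (-4)(3) + (-16)(2) + (-4)(-1) = -40

-40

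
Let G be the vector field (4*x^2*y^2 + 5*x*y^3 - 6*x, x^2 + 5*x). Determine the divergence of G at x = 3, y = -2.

50

∂G₁/∂x = 8*x*y^2 + 5*y^3 - 6
∂G₂/∂y = 0
∇·G = 8*x*y^2 + 5*y^3 - 6
At (3, -2): 50.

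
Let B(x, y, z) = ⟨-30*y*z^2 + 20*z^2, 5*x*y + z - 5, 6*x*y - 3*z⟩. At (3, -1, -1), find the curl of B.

(17, -94, 25)

(∇×B)₁ = ∂B₃/∂y − ∂B₂/∂z = 6*x - 1
(∇×B)₂ = ∂B₁/∂z − ∂B₃/∂x = -60*y*z - 6*y + 40*z
(∇×B)₃ = ∂B₂/∂x − ∂B₁/∂y = 5*y + 30*z^2
∇×B = (6*x - 1, -60*y*z - 6*y + 40*z, 5*y + 30*z^2)
At (3, -1, -1): (17, -94, 25).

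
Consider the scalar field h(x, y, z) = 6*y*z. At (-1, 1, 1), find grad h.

(0, 6, 6)

∂h/∂x = 0
∂h/∂y = 6*z
∂h/∂z = 6*y
∇h = (0, 6*z, 6*y)
At (-1, 1, 1): (0, 6, 6).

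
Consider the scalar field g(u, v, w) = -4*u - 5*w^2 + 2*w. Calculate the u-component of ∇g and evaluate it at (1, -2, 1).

-4

(∇g)_1 = ∂g/∂u = -4
At (1, -2, 1): -4.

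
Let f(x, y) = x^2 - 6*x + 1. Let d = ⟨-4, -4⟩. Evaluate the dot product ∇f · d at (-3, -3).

48

∂f/∂x = 2*x - 6
∂f/∂y = 0
∇f at (-3, -3) = (-12, 0)
∇f · d = (-12)(-4) + (0)(-4) = 48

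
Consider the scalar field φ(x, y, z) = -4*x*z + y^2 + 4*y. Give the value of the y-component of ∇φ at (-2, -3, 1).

(∇φ)_2 = ∂φ/∂y = 2*y + 4
At (-2, -3, 1): -2.

-2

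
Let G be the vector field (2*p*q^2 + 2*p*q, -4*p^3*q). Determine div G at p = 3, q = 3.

-84

∂G₁/∂p = 2*q^2 + 2*q
∂G₂/∂q = -4*p^3
∇·G = -4*p^3 + 2*q^2 + 2*q
At (3, 3): -84.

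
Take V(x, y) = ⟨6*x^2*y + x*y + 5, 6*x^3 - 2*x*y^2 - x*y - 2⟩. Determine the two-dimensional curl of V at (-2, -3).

∂V₂/∂x = 18*x^2 - 2*y^2 - y
∂V₁/∂y = 6*x^2 + x
Scalar curl = 12*x^2 - x - 2*y^2 - y
At (-2, -3): 35.

35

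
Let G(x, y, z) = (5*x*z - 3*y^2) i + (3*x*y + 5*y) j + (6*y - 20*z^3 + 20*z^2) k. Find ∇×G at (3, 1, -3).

(6, 15, 9)

(∇×G)₁ = ∂G₃/∂y − ∂G₂/∂z = 6
(∇×G)₂ = ∂G₁/∂z − ∂G₃/∂x = 5*x
(∇×G)₃ = ∂G₂/∂x − ∂G₁/∂y = 9*y
∇×G = (6, 5*x, 9*y)
At (3, 1, -3): (6, 15, 9).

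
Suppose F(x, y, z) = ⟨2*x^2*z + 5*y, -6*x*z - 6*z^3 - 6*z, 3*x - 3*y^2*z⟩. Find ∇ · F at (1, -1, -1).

-7

∂F₁/∂x = 4*x*z
∂F₂/∂y = 0
∂F₃/∂z = -3*y^2
∇·F = 4*x*z - 3*y^2
At (1, -1, -1): -7.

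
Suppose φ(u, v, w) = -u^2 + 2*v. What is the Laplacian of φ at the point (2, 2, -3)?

-2

∂²φ/∂u² = -2
∂²φ/∂v² = 0
∂²φ/∂w² = 0
∇²φ = -2
At (2, 2, -3): -2.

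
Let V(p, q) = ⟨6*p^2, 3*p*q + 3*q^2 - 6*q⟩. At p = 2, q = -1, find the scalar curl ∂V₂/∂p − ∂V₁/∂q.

∂V₂/∂p = 3*q
∂V₁/∂q = 0
Scalar curl = 3*q
At (2, -1): -3.

-3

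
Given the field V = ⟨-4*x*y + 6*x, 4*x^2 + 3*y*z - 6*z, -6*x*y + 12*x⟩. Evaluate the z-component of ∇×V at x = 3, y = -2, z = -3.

(∇×V)_3 = ∂V₂/∂x − ∂V₁/∂y
= 8*x − (-4*x)
= 12*x
At (3, -2, -3): 36.

36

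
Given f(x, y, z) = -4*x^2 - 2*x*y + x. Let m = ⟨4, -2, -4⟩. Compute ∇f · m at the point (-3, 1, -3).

∂f/∂x = -8*x - 2*y + 1
∂f/∂y = -2*x
∂f/∂z = 0
∇f at (-3, 1, -3) = (23, 6, 0)
∇f · m = (23)(4) + (6)(-2) + (0)(-4) = 80

80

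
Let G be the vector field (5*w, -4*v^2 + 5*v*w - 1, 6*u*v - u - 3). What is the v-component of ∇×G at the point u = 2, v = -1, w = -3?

(∇×G)_2 = ∂G₁/∂w − ∂G₃/∂u
= 5 − (6*v - 1)
= -6*v + 6
At (2, -1, -3): 12.

12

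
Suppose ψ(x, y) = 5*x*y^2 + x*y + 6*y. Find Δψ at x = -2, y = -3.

-20

∂²ψ/∂x² = 0
∂²ψ/∂y² = 10*x
∇²ψ = 10*x
At (-2, -3): -20.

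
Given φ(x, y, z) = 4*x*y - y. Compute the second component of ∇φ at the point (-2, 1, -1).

-9

(∇φ)_2 = ∂φ/∂y = 4*x - 1
At (-2, 1, -1): -9.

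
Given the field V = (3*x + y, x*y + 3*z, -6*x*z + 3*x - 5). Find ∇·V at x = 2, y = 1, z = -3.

-7

∂V₁/∂x = 3
∂V₂/∂y = x
∂V₃/∂z = -6*x
∇·V = -5*x + 3
At (2, 1, -3): -7.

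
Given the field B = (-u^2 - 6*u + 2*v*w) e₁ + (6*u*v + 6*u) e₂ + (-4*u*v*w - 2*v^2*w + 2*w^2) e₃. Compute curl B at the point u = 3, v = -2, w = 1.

(∇×B)₁ = ∂B₃/∂v − ∂B₂/∂w = -4*u*w - 4*v*w
(∇×B)₂ = ∂B₁/∂w − ∂B₃/∂u = 4*v*w + 2*v
(∇×B)₃ = ∂B₂/∂u − ∂B₁/∂v = 6*v - 2*w + 6
∇×B = (-4*u*w - 4*v*w, 4*v*w + 2*v, 6*v - 2*w + 6)
At (3, -2, 1): (-4, -12, -8).

(-4, -12, -8)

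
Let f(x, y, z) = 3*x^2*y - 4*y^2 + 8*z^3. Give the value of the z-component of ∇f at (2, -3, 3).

216

(∇f)_3 = ∂f/∂z = 24*z^2
At (2, -3, 3): 216.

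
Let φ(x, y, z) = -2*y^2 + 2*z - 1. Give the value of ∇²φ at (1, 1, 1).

-4

∂²φ/∂x² = 0
∂²φ/∂y² = -4
∂²φ/∂z² = 0
∇²φ = -4
At (1, 1, 1): -4.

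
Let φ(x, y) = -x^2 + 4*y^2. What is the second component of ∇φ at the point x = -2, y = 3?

(∇φ)_2 = ∂φ/∂y = 8*y
At (-2, 3): 24.

24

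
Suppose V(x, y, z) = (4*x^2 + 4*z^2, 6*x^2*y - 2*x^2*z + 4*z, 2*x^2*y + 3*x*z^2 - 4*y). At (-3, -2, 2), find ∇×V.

(28, -20, 96)

(∇×V)₁ = ∂V₃/∂y − ∂V₂/∂z = 4*x^2 - 8
(∇×V)₂ = ∂V₁/∂z − ∂V₃/∂x = -4*x*y - 3*z^2 + 8*z
(∇×V)₃ = ∂V₂/∂x − ∂V₁/∂y = 12*x*y - 4*x*z
∇×V = (4*x^2 - 8, -4*x*y - 3*z^2 + 8*z, 12*x*y - 4*x*z)
At (-3, -2, 2): (28, -20, 96).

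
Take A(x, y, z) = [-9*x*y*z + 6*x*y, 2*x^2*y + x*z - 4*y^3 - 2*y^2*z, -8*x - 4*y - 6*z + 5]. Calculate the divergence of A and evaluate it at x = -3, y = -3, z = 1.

∂A₁/∂x = -9*y*z + 6*y
∂A₂/∂y = 2*x^2 - 12*y^2 - 4*y*z
∂A₃/∂z = -6
∇·A = 2*x^2 - 12*y^2 - 13*y*z + 6*y - 6
At (-3, -3, 1): -75.

-75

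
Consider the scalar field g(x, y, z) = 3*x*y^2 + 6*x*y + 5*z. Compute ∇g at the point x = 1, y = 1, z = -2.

∂g/∂x = 3*y^2 + 6*y
∂g/∂y = 6*x*y + 6*x
∂g/∂z = 5
∇g = (3*y^2 + 6*y, 6*x*y + 6*x, 5)
At (1, 1, -2): (9, 12, 5).

(9, 12, 5)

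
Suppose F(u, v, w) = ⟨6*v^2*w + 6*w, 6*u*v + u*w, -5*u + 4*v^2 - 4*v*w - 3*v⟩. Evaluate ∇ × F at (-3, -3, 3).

(∇×F)₁ = ∂F₃/∂v − ∂F₂/∂w = -u + 8*v - 4*w - 3
(∇×F)₂ = ∂F₁/∂w − ∂F₃/∂u = 6*v^2 + 11
(∇×F)₃ = ∂F₂/∂u − ∂F₁/∂v = -12*v*w + 6*v + w
∇×F = (-u + 8*v - 4*w - 3, 6*v^2 + 11, -12*v*w + 6*v + w)
At (-3, -3, 3): (-36, 65, 93).

(-36, 65, 93)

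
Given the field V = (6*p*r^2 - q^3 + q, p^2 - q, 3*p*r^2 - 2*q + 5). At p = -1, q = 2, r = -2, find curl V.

(-2, 12, 9)

(∇×V)₁ = ∂V₃/∂q − ∂V₂/∂r = -2
(∇×V)₂ = ∂V₁/∂r − ∂V₃/∂p = 12*p*r - 3*r^2
(∇×V)₃ = ∂V₂/∂p − ∂V₁/∂q = 2*p + 3*q^2 - 1
∇×V = (-2, 12*p*r - 3*r^2, 2*p + 3*q^2 - 1)
At (-1, 2, -2): (-2, 12, 9).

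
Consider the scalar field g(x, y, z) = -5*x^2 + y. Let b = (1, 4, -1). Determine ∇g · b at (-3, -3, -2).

34

∂g/∂x = -10*x
∂g/∂y = 1
∂g/∂z = 0
∇g at (-3, -3, -2) = (30, 1, 0)
∇g · b = (30)(1) + (1)(4) + (0)(-1) = 34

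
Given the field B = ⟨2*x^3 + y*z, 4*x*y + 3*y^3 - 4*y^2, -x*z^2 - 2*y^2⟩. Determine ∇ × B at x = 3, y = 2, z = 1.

(∇×B)₁ = ∂B₃/∂y − ∂B₂/∂z = -4*y
(∇×B)₂ = ∂B₁/∂z − ∂B₃/∂x = y + z^2
(∇×B)₃ = ∂B₂/∂x − ∂B₁/∂y = 4*y - z
∇×B = (-4*y, y + z^2, 4*y - z)
At (3, 2, 1): (-8, 3, 7).

(-8, 3, 7)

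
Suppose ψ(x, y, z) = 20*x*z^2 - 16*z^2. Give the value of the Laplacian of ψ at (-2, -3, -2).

-112

∂²ψ/∂x² = 0
∂²ψ/∂y² = 0
∂²ψ/∂z² = 8*(5*x - 4)
∇²ψ = 40*x - 32
At (-2, -3, -2): -112.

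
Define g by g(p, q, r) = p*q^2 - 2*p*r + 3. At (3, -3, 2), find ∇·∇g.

6

∂²g/∂p² = 0
∂²g/∂q² = 2*p
∂²g/∂r² = 0
∇²g = 2*p
At (3, -3, 2): 6.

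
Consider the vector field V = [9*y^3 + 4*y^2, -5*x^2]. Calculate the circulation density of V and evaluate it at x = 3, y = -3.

∂V₂/∂x = -10*x
∂V₁/∂y = 27*y^2 + 8*y
Scalar curl = -10*x - 27*y^2 - 8*y
At (3, -3): -249.

-249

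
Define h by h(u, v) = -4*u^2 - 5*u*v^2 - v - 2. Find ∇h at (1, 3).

(-53, -31)

∂h/∂u = -8*u - 5*v^2
∂h/∂v = -10*u*v - 1
∇h = (-8*u - 5*v^2, -10*u*v - 1)
At (1, 3): (-53, -31).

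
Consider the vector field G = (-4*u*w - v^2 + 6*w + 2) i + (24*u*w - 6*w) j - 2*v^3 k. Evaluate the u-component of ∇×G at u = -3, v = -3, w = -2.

24

(∇×G)_1 = ∂G₃/∂v − ∂G₂/∂w
= -6*v^2 − (24*u - 6)
= -24*u - 6*v^2 + 6
At (-3, -3, -2): 24.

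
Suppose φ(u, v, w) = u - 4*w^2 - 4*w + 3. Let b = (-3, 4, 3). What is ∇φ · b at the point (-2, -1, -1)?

9

∂φ/∂u = 1
∂φ/∂v = 0
∂φ/∂w = -8*w - 4
∇φ at (-2, -1, -1) = (1, 0, 4)
∇φ · b = (1)(-3) + (0)(4) + (4)(3) = 9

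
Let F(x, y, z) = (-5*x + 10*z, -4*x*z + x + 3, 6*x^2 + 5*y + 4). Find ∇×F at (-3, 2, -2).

(-7, 46, 9)

(∇×F)₁ = ∂F₃/∂y − ∂F₂/∂z = 4*x + 5
(∇×F)₂ = ∂F₁/∂z − ∂F₃/∂x = -12*x + 10
(∇×F)₃ = ∂F₂/∂x − ∂F₁/∂y = -4*z + 1
∇×F = (4*x + 5, -12*x + 10, -4*z + 1)
At (-3, 2, -2): (-7, 46, 9).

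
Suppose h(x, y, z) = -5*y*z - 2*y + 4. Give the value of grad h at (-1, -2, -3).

∂h/∂x = 0
∂h/∂y = -5*z - 2
∂h/∂z = -5*y
∇h = (0, -5*z - 2, -5*y)
At (-1, -2, -3): (0, 13, 10).

(0, 13, 10)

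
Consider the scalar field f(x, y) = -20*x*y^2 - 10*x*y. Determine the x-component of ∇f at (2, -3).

(∇f)_1 = ∂f/∂x = -20*y^2 - 10*y
At (2, -3): -150.

-150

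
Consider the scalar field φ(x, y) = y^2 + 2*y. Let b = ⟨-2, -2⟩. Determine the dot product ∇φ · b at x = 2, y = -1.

0

∂φ/∂x = 0
∂φ/∂y = 2*y + 2
∇φ at (2, -1) = (0, 0)
∇φ · b = (0)(-2) + (0)(-2) = 0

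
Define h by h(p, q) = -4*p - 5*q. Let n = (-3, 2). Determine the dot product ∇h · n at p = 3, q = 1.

2

∂h/∂p = -4
∂h/∂q = -5
∇h at (3, 1) = (-4, -5)
∇h · n = (-4)(-3) + (-5)(2) = 2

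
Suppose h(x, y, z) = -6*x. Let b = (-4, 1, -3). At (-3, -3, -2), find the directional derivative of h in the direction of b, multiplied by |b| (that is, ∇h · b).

∂h/∂x = -6
∂h/∂y = 0
∂h/∂z = 0
∇h at (-3, -3, -2) = (-6, 0, 0)
∇h · b = (-6)(-4) + (0)(1) + (0)(-3) = 24

24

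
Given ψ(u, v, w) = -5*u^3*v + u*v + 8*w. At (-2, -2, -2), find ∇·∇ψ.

-120

∂²ψ/∂u² = -30*u*v
∂²ψ/∂v² = 0
∂²ψ/∂w² = 0
∇²ψ = -30*u*v
At (-2, -2, -2): -120.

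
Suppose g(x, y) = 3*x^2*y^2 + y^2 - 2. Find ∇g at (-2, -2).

(-48, -52)

∂g/∂x = 6*x*y^2
∂g/∂y = 6*x^2*y + 2*y
∇g = (6*x*y^2, 6*x^2*y + 2*y)
At (-2, -2): (-48, -52).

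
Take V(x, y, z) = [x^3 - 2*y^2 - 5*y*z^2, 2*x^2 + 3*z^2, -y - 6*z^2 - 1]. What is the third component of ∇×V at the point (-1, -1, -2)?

12

(∇×V)_3 = ∂V₂/∂x − ∂V₁/∂y
= 4*x − (-4*y - 5*z^2)
= 4*x + 4*y + 5*z^2
At (-1, -1, -2): 12.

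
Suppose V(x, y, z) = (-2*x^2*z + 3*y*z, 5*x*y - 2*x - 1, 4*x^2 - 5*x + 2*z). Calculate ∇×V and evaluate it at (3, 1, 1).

(0, -34, 0)

(∇×V)₁ = ∂V₃/∂y − ∂V₂/∂z = 0
(∇×V)₂ = ∂V₁/∂z − ∂V₃/∂x = -2*x^2 - 8*x + 3*y + 5
(∇×V)₃ = ∂V₂/∂x − ∂V₁/∂y = 5*y - 3*z - 2
∇×V = (0, -2*x^2 - 8*x + 3*y + 5, 5*y - 3*z - 2)
At (3, 1, 1): (0, -34, 0).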